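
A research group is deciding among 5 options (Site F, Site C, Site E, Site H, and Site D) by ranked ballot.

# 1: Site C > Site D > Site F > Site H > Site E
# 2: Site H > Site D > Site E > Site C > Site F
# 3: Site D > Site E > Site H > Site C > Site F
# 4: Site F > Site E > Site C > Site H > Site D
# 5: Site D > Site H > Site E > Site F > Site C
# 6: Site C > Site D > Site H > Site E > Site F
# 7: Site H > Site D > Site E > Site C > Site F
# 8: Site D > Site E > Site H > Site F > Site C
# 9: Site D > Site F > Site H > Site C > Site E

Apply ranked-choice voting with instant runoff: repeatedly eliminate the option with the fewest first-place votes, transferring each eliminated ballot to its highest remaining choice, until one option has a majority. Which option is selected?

Round 1: Site D 4, Site C 2, Site H 2, Site F 1, Site E 0. Site E has the fewest and is eliminated.
Round 2: Site D 4, Site C 2, Site H 2, Site F 1. Site F has the fewest and is eliminated.
Round 3: Site D 4, Site C 3, Site H 2. Site H has the fewest and is eliminated.
Round 4: Site D 6, Site C 3. Site D has a majority.

Site D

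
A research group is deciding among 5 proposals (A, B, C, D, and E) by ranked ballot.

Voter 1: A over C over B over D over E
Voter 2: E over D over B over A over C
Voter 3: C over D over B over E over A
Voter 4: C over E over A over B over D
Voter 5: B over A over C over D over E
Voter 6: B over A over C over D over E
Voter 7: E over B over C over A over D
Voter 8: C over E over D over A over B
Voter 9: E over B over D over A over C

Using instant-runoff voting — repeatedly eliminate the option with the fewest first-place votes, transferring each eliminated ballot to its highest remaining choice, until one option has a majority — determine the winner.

C

Round 1: C 3, E 3, B 2, A 1, D 0. D has the fewest and is eliminated.
Round 2: C 3, E 3, B 2, A 1. A has the fewest and is eliminated.
Round 3: C 4, E 3, B 2. B has the fewest and is eliminated.
Round 4: C 6, E 3. C has a majority.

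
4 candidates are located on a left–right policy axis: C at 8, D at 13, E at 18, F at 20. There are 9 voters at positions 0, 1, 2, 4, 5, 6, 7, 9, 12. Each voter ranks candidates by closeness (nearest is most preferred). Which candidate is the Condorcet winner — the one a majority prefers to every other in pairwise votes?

C

With single-peaked preferences on a line, the Condorcet winner is the candidate closest to the median voter.
The median voter (position 5) is closest to C at 8.
Check: C vs D — voters closer to C: 8 of 9.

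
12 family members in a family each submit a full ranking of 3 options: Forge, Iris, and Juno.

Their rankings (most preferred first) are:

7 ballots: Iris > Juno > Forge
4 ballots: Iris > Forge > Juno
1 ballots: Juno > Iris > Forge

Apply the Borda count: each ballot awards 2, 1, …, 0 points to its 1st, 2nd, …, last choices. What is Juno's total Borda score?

9

Borda scores:
  Forge: 7·0 + 4·1 + 0 = 4
  Iris: 7·2 + 4·2 + 1 = 23
  Juno: 7·1 + 4·0 + 2 = 9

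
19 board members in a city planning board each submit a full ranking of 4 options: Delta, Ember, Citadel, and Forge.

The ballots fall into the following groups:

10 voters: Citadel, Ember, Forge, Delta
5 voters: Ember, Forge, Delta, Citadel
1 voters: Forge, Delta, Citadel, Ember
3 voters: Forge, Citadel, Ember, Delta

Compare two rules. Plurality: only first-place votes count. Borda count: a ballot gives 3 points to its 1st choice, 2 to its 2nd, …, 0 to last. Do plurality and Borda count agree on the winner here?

Plurality first-place counts: Delta 0, Ember 5, Citadel 10, Forge 4 → Citadel.
Borda totals: Delta 7, Ember 38, Citadel 37, Forge 32 → Ember.
The two rules disagree: plurality picks Citadel, Borda picks Ember.

No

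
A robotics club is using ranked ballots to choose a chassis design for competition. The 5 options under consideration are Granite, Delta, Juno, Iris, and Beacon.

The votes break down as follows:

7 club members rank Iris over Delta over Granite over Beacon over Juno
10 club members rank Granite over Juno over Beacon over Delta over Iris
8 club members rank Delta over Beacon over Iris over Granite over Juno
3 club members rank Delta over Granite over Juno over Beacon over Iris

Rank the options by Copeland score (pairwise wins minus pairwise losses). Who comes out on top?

Pairwise results:
  Granite vs Delta: Delta wins 18–10.
  Granite vs Juno: Granite wins 28–0.
  Granite vs Iris: Iris wins 15–13.
  Granite vs Beacon: Granite wins 20–8.
  Delta vs Juno: Delta wins 18–10.
  Delta vs Iris: Delta wins 21–7.
  Delta vs Beacon: Delta wins 18–10.
  Juno vs Iris: Iris wins 15–13.
  Juno vs Beacon: Beacon wins 15–13.
  Iris vs Beacon: Beacon wins 21–7.
Copeland scores (wins − losses):
  Granite: 2 − 2 = 0
  Delta: 4 − 0 = 4
  Juno: 0 − 4 = -4
  Iris: 2 − 2 = 0
  Beacon: 2 − 2 = 0
Delta has the best Copeland score.

Delta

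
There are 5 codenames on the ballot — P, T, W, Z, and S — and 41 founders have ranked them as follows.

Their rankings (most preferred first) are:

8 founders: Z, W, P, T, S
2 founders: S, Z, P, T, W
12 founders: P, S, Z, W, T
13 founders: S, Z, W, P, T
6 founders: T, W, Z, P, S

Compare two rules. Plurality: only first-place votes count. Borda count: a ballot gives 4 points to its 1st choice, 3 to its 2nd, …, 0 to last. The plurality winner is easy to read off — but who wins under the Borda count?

Z

Plurality first-place counts: P 12, T 6, W 0, Z 8, S 15 → S.
Borda totals: P 87, T 34, W 80, Z 113, S 96 → Z.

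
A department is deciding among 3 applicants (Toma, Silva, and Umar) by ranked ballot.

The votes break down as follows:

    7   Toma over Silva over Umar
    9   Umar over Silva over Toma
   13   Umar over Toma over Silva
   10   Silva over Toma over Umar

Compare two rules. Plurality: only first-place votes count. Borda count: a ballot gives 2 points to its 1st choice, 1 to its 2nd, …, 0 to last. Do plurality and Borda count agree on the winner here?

Plurality first-place counts: Toma 7, Silva 10, Umar 22 → Umar.
Borda totals: Toma 37, Silva 36, Umar 44 → Umar.
The two rules agree on Umar.

Yes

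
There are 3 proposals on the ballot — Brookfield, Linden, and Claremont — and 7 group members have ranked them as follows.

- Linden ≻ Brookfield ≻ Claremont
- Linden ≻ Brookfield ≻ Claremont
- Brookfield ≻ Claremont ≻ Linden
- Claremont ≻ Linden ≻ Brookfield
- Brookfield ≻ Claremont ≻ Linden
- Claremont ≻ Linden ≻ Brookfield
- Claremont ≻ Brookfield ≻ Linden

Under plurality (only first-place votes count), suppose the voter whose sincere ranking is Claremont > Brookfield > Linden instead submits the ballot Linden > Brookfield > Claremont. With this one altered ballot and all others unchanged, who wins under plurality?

Linden

First-place totals with the altered ballot: Brookfield 2, Linden 3, Claremont 2.
The switch changes the winner from Claremont to Linden.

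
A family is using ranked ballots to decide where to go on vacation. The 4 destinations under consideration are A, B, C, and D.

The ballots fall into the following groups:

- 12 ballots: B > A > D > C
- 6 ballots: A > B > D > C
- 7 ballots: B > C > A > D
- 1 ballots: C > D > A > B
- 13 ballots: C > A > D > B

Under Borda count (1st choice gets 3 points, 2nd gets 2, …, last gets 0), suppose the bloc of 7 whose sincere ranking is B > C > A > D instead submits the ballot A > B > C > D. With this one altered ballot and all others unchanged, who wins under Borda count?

A

Borda totals with the altered ballot: A 90, B 62, C 49, D 33.
The winner is unchanged: still A.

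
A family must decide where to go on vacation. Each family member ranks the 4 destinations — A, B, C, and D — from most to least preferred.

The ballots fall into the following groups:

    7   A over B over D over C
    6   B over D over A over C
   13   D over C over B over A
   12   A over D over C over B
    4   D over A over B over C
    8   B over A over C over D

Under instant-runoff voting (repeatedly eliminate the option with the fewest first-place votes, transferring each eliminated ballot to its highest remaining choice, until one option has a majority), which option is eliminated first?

C

Round 1: A 19, D 17, B 14, C 0. C has the fewest and is eliminated.
Round 2: A 19, D 17, B 14. B has the fewest and is eliminated.
Round 3: A 27, D 23. A has a majority.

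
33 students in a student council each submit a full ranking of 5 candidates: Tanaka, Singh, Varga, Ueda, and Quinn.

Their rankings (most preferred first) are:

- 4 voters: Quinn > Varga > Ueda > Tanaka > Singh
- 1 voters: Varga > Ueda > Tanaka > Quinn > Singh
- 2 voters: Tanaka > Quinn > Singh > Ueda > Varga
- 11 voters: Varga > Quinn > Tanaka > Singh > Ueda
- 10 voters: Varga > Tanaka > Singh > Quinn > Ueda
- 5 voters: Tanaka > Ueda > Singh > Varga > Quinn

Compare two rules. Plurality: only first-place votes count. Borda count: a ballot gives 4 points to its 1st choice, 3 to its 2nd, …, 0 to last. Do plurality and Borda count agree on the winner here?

Plurality first-place counts: Tanaka 7, Singh 0, Varga 22, Ueda 0, Quinn 4 → Varga.
Borda totals: Tanaka 86, Singh 45, Varga 105, Ueda 28, Quinn 66 → Varga.
The two rules agree on Varga.

Yes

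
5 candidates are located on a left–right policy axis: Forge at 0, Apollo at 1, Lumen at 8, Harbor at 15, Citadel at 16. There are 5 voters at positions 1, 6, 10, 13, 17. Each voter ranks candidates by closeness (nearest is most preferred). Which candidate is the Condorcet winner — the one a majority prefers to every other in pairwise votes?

Lumen

With single-peaked preferences on a line, the Condorcet winner is the candidate closest to the median voter.
The median voter (position 10) is closest to Lumen at 8.
Check: Lumen vs Apollo — voters closer to Lumen: 4 of 5.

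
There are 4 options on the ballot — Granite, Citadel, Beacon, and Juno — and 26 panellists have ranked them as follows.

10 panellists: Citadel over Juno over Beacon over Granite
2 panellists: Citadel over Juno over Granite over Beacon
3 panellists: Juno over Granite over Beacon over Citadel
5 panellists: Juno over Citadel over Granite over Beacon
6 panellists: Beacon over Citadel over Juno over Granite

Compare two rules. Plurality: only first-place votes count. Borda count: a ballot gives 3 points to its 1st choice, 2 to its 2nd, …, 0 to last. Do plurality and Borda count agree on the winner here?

Yes

Plurality first-place counts: Granite 0, Citadel 12, Beacon 6, Juno 8 → Citadel.
Borda totals: Granite 13, Citadel 58, Beacon 31, Juno 54 → Citadel.
The two rules agree on Citadel.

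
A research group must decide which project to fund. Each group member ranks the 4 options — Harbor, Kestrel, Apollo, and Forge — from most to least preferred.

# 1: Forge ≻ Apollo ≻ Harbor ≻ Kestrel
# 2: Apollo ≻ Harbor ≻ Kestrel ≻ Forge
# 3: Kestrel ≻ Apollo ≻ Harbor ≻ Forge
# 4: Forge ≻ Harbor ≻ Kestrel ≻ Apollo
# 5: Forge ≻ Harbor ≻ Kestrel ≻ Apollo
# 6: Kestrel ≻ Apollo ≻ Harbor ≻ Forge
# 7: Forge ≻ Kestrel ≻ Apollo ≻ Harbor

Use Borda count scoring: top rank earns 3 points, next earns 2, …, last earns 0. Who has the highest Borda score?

Borda scores:
  Harbor: 1 + 2 + 1 + 2 + 2 + 1 + 0 = 9
  Kestrel: 0 + 1 + 3 + 1 + 1 + 3 + 2 = 11
  Apollo: 2 + 3 + 2 + 0 + 0 + 2 + 1 = 10
  Forge: 3 + 0 + 0 + 3 + 3 + 0 + 3 = 12
Forge has the highest total.

Forge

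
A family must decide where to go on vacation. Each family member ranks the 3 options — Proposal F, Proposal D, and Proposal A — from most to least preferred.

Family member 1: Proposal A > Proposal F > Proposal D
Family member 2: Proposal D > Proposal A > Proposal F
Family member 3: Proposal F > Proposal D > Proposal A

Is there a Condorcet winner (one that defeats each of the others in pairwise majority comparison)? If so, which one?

There is no Condorcet winner

Head-to-head results (3 voters total):
Proposal F vs Proposal D: Proposal F wins 2–1.
Proposal F vs Proposal A: Proposal A wins 2–1.
Proposal D vs Proposal A: Proposal D wins 2–1.
No candidate beats all others: Proposal F beats Proposal D beats Proposal A beats Proposal F, a majority cycle.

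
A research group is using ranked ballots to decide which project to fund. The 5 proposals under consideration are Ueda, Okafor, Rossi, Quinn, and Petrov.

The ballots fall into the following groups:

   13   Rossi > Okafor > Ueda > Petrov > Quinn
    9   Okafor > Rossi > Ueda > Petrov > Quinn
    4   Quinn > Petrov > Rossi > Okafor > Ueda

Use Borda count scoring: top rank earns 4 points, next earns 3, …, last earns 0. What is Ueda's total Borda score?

Borda scores:
  Ueda: 13·2 + 9·2 + 4·0 = 44
  Okafor: 13·3 + 9·4 + 4·1 = 79
  Rossi: 13·4 + 9·3 + 4·2 = 87
  Quinn: 13·0 + 9·0 + 4·4 = 16
  Petrov: 13·1 + 9·1 + 4·3 = 34

44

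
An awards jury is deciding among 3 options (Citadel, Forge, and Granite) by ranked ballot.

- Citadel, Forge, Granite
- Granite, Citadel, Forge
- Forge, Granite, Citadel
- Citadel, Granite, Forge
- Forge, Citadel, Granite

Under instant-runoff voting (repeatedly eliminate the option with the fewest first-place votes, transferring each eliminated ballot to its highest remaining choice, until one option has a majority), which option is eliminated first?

Round 1: Citadel 2, Forge 2, Granite 1. Granite has the fewest and is eliminated.
Round 2: Citadel 3, Forge 2. Citadel has a majority.

Granite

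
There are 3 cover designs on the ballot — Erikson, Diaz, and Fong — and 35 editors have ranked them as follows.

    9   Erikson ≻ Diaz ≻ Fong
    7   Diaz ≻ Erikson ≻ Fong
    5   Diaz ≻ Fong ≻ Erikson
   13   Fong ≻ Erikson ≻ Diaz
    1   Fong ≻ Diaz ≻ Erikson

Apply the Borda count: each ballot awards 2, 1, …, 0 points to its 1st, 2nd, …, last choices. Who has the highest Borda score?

Borda scores:
  Erikson: 9·2 + 7·1 + 5·0 + 13·1 + 0 = 38
  Diaz: 9·1 + 7·2 + 5·2 + 13·0 + 1 = 34
  Fong: 9·0 + 7·0 + 5·1 + 13·2 + 2 = 33
Erikson has the highest total.

Erikson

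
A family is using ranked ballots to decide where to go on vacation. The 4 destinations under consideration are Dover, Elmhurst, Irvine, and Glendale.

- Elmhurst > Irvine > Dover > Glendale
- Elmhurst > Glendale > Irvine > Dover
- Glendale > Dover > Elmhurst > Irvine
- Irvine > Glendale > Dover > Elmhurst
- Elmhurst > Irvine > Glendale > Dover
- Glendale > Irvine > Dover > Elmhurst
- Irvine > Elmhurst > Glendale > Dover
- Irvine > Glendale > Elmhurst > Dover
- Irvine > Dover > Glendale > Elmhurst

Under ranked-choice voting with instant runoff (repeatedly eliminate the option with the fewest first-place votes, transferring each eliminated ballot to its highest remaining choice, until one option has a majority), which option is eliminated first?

Round 1: Irvine 4, Elmhurst 3, Glendale 2, Dover 0. Dover has the fewest and is eliminated.
Round 2: Irvine 4, Elmhurst 3, Glendale 2. Glendale has the fewest and is eliminated.
Round 3: Irvine 5, Elmhurst 4. Irvine has a majority.

Dover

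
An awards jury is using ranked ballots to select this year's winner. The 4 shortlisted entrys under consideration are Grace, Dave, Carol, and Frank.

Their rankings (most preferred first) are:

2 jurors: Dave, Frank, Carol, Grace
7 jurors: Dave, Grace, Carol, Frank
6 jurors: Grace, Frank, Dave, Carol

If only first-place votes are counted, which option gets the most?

First-place vote totals:
  Grace: 6
  Dave: 9
  Carol: 0
  Frank: 0
Dave has the most first-place votes.

Dave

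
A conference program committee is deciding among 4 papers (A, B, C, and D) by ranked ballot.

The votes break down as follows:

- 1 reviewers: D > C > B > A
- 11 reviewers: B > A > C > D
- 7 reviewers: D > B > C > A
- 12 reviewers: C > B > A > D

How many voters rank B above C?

Ballots ranking B above C: 11+7 = 18.
Ballots ranking C above B: 1+12 = 13.
So 18 of 31 voters prefer B to C.

18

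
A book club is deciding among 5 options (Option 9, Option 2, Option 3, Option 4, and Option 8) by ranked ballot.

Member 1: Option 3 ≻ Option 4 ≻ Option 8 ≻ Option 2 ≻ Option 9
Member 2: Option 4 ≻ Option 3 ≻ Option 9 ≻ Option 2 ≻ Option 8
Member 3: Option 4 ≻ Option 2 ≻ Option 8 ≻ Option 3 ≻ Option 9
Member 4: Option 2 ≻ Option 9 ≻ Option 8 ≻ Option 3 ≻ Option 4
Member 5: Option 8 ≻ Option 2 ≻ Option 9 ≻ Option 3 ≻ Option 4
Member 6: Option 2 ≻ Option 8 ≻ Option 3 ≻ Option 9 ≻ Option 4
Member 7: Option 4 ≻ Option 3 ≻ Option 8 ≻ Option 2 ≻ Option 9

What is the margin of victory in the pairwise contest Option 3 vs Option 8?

Ballots ranking Option 3 above Option 8: 3.
Ballots ranking Option 8 above Option 3: 4.
Option 8 wins 4–3, a margin of 1.

1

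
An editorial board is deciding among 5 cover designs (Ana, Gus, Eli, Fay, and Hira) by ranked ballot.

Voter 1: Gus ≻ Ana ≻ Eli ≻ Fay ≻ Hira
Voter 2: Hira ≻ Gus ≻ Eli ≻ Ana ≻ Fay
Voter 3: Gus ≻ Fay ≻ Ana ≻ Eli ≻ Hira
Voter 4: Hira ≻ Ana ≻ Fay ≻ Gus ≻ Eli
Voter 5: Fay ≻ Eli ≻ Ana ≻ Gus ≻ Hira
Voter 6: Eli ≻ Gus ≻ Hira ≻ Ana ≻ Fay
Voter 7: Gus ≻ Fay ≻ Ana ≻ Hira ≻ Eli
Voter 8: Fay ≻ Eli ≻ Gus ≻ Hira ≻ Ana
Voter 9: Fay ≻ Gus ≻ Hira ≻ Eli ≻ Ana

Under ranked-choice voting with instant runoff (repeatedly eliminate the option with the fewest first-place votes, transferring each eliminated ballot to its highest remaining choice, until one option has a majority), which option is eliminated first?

Round 1: Gus 3, Fay 3, Hira 2, Eli 1, Ana 0. Ana has the fewest and is eliminated.
Round 2: Gus 3, Fay 3, Hira 2, Eli 1. Eli has the fewest and is eliminated.
Round 3: Gus 4, Fay 3, Hira 2. Hira has the fewest and is eliminated.
Round 4: Gus 5, Fay 4. Gus has a majority.

Ana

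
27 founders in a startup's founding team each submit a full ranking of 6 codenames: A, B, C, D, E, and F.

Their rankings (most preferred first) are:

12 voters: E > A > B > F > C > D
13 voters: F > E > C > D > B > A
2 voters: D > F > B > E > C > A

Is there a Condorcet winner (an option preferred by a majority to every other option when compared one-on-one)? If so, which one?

F

Head-to-head results (27 voters total):
A vs B: B wins 15–12.
A vs C: C wins 15–12.
A vs D: D wins 15–12.
A vs E: E wins 27–0.
A vs F: F wins 15–12.
B vs C: B wins 14–13.
B vs D: D wins 15–12.
B vs E: E wins 25–2.
B vs F: F wins 15–12.
C vs D: C wins 25–2.
C vs E: E wins 27–0.
C vs F: F wins 27–0.
D vs E: E wins 25–2.
D vs F: F wins 25–2.
E vs F: F wins 15–12.
F beats each rival — A (15–12), B (15–12), C (27–0), D (25–2), E (15–12) — so F is the Condorcet winner.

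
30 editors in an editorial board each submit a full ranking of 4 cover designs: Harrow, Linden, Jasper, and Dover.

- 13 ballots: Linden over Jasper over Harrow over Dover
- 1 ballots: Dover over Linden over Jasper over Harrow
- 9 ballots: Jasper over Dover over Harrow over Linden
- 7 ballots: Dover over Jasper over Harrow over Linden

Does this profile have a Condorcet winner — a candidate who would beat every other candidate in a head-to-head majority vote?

Yes

Head-to-head results (30 voters total):
Harrow vs Linden: Harrow wins 16–14.
Harrow vs Jasper: Jasper wins 30–0.
Harrow vs Dover: Dover wins 17–13.
Linden vs Jasper: Jasper wins 16–14.
Linden vs Dover: Dover wins 17–13.
Jasper vs Dover: Jasper wins 22–8.
Jasper beats each rival — Harrow (30–0), Linden (16–14), Dover (22–8) — so Jasper is the Condorcet winner.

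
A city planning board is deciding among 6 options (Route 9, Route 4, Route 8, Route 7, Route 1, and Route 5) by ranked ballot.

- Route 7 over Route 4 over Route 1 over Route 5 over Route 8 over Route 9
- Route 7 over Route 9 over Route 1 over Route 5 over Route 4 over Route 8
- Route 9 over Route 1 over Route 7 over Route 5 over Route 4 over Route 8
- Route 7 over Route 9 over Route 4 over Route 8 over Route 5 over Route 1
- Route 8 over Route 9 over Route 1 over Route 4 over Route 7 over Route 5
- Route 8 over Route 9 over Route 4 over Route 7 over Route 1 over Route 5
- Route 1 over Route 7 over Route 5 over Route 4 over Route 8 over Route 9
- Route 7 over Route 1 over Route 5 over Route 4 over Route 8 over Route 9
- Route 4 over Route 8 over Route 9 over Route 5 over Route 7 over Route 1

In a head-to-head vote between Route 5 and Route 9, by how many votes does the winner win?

3

Ballots ranking Route 5 above Route 9: 3.
Ballots ranking Route 9 above Route 5: 6.
Route 9 wins 6–3, a margin of 3.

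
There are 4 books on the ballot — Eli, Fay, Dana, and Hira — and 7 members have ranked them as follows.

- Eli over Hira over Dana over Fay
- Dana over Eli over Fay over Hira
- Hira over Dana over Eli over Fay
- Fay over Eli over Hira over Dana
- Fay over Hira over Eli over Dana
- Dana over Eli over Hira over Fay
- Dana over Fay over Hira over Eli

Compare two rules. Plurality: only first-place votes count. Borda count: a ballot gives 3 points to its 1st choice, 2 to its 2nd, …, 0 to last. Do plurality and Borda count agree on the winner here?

Yes

Plurality first-place counts: Eli 1, Fay 2, Dana 3, Hira 1 → Dana.
Borda totals: Eli 11, Fay 9, Dana 12, Hira 10 → Dana.
The two rules agree on Dana.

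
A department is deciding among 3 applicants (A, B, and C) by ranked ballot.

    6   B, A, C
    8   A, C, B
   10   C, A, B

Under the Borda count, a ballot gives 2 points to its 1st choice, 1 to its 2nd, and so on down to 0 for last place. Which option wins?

Borda scores:
  A: 6·1 + 8·2 + 10·1 = 32
  B: 6·2 + 8·0 + 10·0 = 12
  C: 6·0 + 8·1 + 10·2 = 28
A has the highest total.

A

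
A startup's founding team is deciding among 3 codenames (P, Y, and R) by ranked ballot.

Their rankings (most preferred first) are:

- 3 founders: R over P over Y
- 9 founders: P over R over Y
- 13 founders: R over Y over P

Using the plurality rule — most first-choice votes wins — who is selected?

First-place vote totals:
  P: 9
  Y: 0
  R: 16
R has the most first-place votes.

R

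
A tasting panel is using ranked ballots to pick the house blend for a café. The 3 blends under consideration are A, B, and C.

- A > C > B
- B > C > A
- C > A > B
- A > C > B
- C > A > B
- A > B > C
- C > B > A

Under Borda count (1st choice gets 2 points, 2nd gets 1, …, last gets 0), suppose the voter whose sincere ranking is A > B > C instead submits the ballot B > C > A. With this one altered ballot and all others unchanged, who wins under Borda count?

Borda totals with the altered ballot: A 6, B 5, C 10.
The winner is unchanged: still C.

C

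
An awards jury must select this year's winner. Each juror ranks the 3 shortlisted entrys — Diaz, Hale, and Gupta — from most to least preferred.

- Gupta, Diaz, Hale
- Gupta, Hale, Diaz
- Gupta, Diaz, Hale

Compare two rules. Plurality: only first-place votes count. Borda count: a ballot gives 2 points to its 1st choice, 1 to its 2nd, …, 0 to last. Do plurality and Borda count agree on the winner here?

Yes

Plurality first-place counts: Diaz 0, Hale 0, Gupta 3 → Gupta.
Borda totals: Diaz 2, Hale 1, Gupta 6 → Gupta.
The two rules agree on Gupta.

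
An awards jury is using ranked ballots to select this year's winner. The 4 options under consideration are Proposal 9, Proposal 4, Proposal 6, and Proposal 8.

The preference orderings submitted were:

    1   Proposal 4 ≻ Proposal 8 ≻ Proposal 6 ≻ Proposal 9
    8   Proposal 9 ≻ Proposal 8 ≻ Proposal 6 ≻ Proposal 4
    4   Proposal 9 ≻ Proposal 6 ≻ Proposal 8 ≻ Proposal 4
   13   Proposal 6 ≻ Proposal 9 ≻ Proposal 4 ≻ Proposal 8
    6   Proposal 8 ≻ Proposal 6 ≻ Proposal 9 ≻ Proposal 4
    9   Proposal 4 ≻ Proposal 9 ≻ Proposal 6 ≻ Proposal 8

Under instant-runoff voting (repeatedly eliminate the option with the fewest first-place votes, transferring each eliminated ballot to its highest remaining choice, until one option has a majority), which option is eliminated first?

Proposal 8

Round 1: Proposal 6 13, Proposal 9 12, Proposal 4 10, Proposal 8 6. Proposal 8 has the fewest and is eliminated.
Round 2: Proposal 6 19, Proposal 9 12, Proposal 4 10. Proposal 4 has the fewest and is eliminated.
Round 3: Proposal 9 21, Proposal 6 20. Proposal 9 has a majority.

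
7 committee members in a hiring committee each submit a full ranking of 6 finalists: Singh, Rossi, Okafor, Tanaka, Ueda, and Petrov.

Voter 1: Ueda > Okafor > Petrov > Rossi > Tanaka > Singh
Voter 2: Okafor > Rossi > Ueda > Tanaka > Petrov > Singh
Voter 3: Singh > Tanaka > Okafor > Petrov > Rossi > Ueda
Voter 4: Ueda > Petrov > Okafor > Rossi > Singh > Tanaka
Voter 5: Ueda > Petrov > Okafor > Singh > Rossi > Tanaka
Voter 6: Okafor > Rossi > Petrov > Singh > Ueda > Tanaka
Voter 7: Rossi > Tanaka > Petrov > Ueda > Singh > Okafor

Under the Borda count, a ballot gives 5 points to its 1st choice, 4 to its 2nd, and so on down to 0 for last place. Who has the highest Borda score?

Okafor

Borda scores:
  Singh: 0 + 0 + 5 + 1 + 2 + 2 + 1 = 11
  Rossi: 2 + 4 + 1 + 2 + 1 + 4 + 5 = 19
  Okafor: 4 + 5 + 3 + 3 + 3 + 5 + 0 = 23
  Tanaka: 1 + 2 + 4 + 0 + 0 + 0 + 4 = 11
  Ueda: 5 + 3 + 0 + 5 + 5 + 1 + 2 = 21
  Petrov: 3 + 1 + 2 + 4 + 4 + 3 + 3 = 20
Okafor has the highest total.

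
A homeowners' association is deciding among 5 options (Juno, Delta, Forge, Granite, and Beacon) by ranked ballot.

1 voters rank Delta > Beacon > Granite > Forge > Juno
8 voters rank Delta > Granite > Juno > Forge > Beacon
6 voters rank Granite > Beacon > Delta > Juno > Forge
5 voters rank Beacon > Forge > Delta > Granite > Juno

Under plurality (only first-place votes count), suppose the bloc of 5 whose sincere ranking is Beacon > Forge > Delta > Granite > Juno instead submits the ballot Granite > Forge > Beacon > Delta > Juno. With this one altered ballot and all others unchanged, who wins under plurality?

Granite

First-place totals with the altered ballot: Juno 0, Delta 9, Forge 0, Granite 11, Beacon 0.
The switch changes the winner from Delta to Granite.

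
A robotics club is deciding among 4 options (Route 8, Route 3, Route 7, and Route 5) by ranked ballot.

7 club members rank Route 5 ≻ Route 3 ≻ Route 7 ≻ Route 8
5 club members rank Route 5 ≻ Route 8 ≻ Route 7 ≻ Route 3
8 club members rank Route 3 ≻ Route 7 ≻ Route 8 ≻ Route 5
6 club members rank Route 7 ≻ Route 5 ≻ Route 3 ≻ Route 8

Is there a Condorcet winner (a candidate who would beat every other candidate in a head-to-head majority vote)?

Head-to-head results (26 voters total):
Route 8 vs Route 3: Route 3 wins 21–5.
Route 8 vs Route 7: Route 7 wins 21–5.
Route 8 vs Route 5: Route 5 wins 18–8.
Route 3 vs Route 7: Route 3 wins 15–11.
Route 3 vs Route 5: Route 5 wins 18–8.
Route 7 vs Route 5: Route 7 wins 14–12.
No candidate beats all others: Route 3 beats Route 7 beats Route 5 beats Route 3, a majority cycle.

No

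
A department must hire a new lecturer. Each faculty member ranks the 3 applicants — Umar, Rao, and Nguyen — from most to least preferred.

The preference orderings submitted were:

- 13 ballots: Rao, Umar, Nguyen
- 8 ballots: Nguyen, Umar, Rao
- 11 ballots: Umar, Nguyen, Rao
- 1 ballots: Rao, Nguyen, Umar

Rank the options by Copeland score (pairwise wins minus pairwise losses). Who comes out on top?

Pairwise results:
  Umar vs Rao: Umar wins 19–14.
  Umar vs Nguyen: Umar wins 24–9.
  Rao vs Nguyen: Nguyen wins 19–14.
Copeland scores (wins − losses):
  Umar: 2 − 0 = 2
  Rao: 0 − 2 = -2
  Nguyen: 1 − 1 = 0
Umar has the best Copeland score.

Umar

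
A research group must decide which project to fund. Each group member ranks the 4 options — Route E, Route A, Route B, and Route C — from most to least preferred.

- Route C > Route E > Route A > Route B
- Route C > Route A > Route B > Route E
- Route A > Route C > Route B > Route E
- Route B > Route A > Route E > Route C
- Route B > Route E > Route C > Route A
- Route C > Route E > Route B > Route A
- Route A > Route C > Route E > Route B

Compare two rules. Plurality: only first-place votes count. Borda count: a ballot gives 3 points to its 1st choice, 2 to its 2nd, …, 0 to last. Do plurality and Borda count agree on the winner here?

Yes

Plurality first-place counts: Route E 0, Route A 2, Route B 2, Route C 3 → Route C.
Borda totals: Route E 8, Route A 11, Route B 9, Route C 14 → Route C.
The two rules agree on Route C.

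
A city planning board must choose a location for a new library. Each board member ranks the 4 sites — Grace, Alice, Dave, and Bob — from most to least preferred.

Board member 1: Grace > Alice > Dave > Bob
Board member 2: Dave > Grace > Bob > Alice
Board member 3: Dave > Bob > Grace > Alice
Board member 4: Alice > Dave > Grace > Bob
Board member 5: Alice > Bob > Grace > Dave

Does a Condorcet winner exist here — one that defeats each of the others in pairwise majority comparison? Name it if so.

Head-to-head results (5 voters total):
Grace vs Alice: Grace wins 3–2.
Grace vs Dave: Dave wins 3–2.
Grace vs Bob: Grace wins 3–2.
Alice vs Dave: Alice wins 3–2.
Alice vs Bob: Alice wins 3–2.
Dave vs Bob: Dave wins 4–1.
No candidate beats all others: Grace beats Alice beats Dave beats Grace, a majority cycle.

No Condorcet winner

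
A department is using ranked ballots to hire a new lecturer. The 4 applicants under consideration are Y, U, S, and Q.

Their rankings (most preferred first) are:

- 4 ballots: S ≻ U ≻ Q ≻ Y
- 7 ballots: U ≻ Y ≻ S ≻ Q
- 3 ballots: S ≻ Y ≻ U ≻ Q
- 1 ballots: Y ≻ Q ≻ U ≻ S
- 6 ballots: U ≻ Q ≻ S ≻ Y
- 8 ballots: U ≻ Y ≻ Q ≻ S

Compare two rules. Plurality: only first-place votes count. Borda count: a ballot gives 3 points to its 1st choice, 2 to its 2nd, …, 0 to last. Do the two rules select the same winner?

Plurality first-place counts: Y 1, U 21, S 7, Q 0 → U.
Borda totals: Y 39, U 75, S 34, Q 26 → U.
The two rules agree on U.

Yes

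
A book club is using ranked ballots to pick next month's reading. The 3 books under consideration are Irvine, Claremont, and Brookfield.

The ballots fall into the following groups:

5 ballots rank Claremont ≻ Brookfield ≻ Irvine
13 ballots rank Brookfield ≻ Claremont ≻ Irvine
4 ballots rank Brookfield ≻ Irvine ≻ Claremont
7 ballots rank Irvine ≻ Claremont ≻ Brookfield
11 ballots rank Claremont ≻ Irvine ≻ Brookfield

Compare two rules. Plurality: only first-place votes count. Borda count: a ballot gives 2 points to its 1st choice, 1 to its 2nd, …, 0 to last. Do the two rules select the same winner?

No

Plurality first-place counts: Irvine 7, Claremont 16, Brookfield 17 → Brookfield.
Borda totals: Irvine 29, Claremont 52, Brookfield 39 → Claremont.
The two rules disagree: plurality picks Brookfield, Borda picks Claremont.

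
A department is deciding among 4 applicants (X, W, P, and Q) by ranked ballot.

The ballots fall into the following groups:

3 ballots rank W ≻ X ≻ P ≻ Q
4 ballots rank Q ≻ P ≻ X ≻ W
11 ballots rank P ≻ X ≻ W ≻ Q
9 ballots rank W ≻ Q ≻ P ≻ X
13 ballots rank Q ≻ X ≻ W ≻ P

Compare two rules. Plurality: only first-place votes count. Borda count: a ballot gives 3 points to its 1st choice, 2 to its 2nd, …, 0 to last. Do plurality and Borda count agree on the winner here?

Plurality first-place counts: X 0, W 12, P 11, Q 17 → Q.
Borda totals: X 58, W 60, P 53, Q 69 → Q.
The two rules agree on Q.

Yes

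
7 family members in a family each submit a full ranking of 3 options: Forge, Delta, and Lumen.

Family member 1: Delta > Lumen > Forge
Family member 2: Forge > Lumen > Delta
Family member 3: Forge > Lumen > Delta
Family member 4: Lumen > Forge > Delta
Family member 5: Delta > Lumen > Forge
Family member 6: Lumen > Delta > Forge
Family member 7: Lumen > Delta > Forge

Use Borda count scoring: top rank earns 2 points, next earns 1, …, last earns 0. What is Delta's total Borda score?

6

Borda scores:
  Forge: 0 + 2 + 2 + 1 + 0 + 0 + 0 = 5
  Delta: 2 + 0 + 0 + 0 + 2 + 1 + 1 = 6
  Lumen: 1 + 1 + 1 + 2 + 1 + 2 + 2 = 10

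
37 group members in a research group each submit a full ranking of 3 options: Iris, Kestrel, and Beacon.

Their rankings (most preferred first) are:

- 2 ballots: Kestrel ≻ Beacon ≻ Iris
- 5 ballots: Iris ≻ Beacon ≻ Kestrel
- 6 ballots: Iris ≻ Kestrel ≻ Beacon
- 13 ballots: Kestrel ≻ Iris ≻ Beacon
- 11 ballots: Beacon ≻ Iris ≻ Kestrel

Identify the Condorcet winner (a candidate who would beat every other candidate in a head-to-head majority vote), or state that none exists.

Iris

Head-to-head results (37 voters total):
Iris vs Kestrel: Iris wins 22–15.
Iris vs Beacon: Iris wins 24–13.
Kestrel vs Beacon: Kestrel wins 21–16.
Iris beats each rival — Kestrel (22–15), Beacon (24–13) — so Iris is the Condorcet winner.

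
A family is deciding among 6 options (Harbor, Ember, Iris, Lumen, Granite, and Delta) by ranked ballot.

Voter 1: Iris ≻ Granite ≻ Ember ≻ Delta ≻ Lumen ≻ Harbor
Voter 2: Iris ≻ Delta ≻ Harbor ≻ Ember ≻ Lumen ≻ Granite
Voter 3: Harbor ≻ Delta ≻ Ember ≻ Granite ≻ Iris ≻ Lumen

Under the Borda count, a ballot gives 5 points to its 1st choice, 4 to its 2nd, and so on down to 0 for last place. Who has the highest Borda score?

Iris

Borda scores:
  Harbor: 0 + 3 + 5 = 8
  Ember: 3 + 2 + 3 = 8
  Iris: 5 + 5 + 1 = 11
  Lumen: 1 + 1 + 0 = 2
  Granite: 4 + 0 + 2 = 6
  Delta: 2 + 4 + 4 = 10
Iris has the highest total.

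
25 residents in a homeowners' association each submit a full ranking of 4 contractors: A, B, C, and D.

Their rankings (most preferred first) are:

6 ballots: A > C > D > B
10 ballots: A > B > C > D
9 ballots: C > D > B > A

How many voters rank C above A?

9

Ballots ranking C above A: 9.
Ballots ranking A above C: 6+10 = 16.
So 9 of 25 voters prefer C to A.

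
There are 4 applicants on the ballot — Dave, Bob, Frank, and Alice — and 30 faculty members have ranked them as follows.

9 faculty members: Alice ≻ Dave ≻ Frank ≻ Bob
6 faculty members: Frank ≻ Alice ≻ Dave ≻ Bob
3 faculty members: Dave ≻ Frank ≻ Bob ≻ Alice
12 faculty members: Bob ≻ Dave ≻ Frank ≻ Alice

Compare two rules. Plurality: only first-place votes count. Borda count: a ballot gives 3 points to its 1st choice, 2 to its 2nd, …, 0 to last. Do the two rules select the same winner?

Plurality first-place counts: Dave 3, Bob 12, Frank 6, Alice 9 → Bob.
Borda totals: Dave 57, Bob 39, Frank 45, Alice 39 → Dave.
The two rules disagree: plurality picks Bob, Borda picks Dave.

No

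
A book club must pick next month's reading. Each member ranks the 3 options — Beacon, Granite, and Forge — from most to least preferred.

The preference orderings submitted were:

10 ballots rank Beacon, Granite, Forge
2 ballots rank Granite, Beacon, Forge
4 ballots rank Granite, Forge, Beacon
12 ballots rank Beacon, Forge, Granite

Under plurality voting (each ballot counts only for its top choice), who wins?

First-place vote totals:
  Beacon: 22
  Granite: 6
  Forge: 0
Beacon has the most first-place votes.

Beacon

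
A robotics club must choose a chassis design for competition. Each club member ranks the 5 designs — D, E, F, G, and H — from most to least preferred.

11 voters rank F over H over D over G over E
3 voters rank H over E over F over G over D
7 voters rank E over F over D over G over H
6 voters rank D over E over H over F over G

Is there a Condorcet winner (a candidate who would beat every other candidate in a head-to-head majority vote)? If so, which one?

No Condorcet winner

Head-to-head results (27 voters total):
D vs E: D wins 17–10.
D vs F: F wins 21–6.
D vs G: D wins 24–3.
D vs H: H wins 14–13.
E vs F: E wins 16–11.
E vs G: E wins 16–11.
E vs H: H wins 14–13.
F vs G: F wins 27–0.
F vs H: F wins 18–9.
G vs H: H wins 20–7.
No candidate beats all others: D beats E beats F beats D, a majority cycle.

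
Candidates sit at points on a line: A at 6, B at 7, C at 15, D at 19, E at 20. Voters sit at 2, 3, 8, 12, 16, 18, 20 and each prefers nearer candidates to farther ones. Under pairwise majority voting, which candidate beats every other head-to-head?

With single-peaked preferences on a line, the Condorcet winner is the candidate closest to the median voter.
The median voter (position 12) is closest to C at 15.
Check: C vs D — voters closer to C: 5 of 7.

C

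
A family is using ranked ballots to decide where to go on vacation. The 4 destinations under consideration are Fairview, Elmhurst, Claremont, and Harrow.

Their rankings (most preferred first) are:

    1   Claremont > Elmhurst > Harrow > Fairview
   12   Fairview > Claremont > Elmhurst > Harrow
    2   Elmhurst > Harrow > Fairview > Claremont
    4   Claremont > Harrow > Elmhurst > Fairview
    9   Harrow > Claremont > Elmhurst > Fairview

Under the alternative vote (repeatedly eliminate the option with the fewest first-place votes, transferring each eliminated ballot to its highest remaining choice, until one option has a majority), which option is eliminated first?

Elmhurst

Round 1: Fairview 12, Harrow 9, Claremont 5, Elmhurst 2. Elmhurst has the fewest and is eliminated.
Round 2: Fairview 12, Harrow 11, Claremont 5. Claremont has the fewest and is eliminated.
Round 3: Harrow 16, Fairview 12. Harrow has a majority.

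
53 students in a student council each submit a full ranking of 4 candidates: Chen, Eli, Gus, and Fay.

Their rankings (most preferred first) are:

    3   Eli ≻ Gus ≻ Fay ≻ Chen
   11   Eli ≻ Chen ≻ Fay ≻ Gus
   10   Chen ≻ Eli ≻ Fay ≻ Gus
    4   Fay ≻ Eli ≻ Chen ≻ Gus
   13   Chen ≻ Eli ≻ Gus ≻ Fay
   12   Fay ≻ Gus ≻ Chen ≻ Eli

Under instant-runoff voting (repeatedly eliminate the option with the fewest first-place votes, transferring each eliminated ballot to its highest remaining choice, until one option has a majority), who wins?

Chen

Round 1: Chen 23, Fay 16, Eli 14, Gus 0. Gus has the fewest and is eliminated.
Round 2: Chen 23, Fay 16, Eli 14. Eli has the fewest and is eliminated.
Round 3: Chen 34, Fay 19. Chen has a majority.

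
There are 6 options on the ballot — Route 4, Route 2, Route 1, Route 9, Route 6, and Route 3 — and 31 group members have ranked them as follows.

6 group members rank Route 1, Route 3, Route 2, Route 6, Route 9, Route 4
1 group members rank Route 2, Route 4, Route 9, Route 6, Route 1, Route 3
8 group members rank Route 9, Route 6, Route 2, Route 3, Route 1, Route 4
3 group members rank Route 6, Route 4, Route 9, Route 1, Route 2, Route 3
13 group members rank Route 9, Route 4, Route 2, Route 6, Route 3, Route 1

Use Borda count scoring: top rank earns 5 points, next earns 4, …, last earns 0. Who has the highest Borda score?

Route 9

Borda scores:
  Route 4: 6·0 + 4 + 8·0 + 3·4 + 13·4 = 68
  Route 2: 6·3 + 5 + 8·3 + 3·1 + 13·3 = 89
  Route 1: 6·5 + 1 + 8·1 + 3·2 + 13·0 = 45
  Route 9: 6·1 + 3 + 8·5 + 3·3 + 13·5 = 123
  Route 6: 6·2 + 2 + 8·4 + 3·5 + 13·2 = 87
  Route 3: 6·4 + 0 + 8·2 + 3·0 + 13·1 = 53
Route 9 has the highest total.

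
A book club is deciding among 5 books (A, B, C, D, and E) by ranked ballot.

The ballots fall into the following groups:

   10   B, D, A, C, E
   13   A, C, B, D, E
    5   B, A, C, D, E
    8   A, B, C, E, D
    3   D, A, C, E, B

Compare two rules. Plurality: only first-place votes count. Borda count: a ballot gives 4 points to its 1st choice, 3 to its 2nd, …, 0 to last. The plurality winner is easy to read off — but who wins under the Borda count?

Plurality first-place counts: A 21, B 15, C 0, D 3, E 0 → A.
Borda totals: A 128, B 110, C 81, D 60, E 11 → A.

A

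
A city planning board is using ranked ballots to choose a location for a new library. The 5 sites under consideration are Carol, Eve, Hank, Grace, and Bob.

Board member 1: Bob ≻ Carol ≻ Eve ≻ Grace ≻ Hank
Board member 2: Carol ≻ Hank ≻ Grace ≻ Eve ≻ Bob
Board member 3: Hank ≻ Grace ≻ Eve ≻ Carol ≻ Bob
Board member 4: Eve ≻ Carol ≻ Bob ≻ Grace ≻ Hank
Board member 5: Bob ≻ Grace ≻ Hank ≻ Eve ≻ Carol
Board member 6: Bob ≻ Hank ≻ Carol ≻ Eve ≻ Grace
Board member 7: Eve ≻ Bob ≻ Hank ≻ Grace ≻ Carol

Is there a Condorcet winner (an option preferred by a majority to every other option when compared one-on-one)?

No

Head-to-head results (7 voters total):
Carol vs Eve: Eve wins 4–3.
Carol vs Hank: Hank wins 4–3.
Carol vs Grace: Carol wins 4–3.
Carol vs Bob: Bob wins 4–3.
Eve vs Hank: Hank wins 4–3.
Eve vs Grace: Eve wins 4–3.
Eve vs Bob: Eve wins 4–3.
Hank vs Grace: Hank wins 4–3.
Hank vs Bob: Bob wins 5–2.
Grace vs Bob: Bob wins 5–2.
No candidate beats all others: Eve beats Bob beats Hank beats Eve, a majority cycle.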